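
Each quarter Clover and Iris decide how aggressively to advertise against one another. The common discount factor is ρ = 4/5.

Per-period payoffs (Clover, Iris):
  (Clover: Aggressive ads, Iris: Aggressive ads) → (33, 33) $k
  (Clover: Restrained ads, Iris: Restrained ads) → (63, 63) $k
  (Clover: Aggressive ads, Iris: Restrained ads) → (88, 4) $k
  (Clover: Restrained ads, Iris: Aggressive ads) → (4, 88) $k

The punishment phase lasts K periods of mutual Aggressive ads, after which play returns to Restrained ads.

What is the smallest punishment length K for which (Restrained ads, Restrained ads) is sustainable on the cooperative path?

No profitable deviation requires (63−33)(ρ+…+ρ^K) ≥ 88−63, i.e. ρ+…+ρ^K ≥ 5/6 ≈ 0.8333.
With ρ = 4/5, the partial sums are K=1: 0.8000, K=2: 1.4400.
K = 2 is the first length at which the sum reaches 0.8333.

2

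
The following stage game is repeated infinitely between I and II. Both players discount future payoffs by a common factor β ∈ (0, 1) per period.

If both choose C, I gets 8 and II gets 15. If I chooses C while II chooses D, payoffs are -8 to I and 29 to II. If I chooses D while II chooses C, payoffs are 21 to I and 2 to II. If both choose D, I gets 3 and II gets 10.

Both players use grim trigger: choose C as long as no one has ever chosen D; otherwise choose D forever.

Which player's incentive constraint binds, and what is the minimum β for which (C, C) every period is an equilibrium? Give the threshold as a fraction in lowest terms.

II; β ≥ 14/19

For I: deviation gain 21−8 = 13, per-period punishment loss 8−3 = 5. IC gives β ≥ 13/18.
For II: gain 14, loss 5 per period, so β ≥ 14/19.
The tighter constraint is II's, so cooperation needs β ≥ 14/19.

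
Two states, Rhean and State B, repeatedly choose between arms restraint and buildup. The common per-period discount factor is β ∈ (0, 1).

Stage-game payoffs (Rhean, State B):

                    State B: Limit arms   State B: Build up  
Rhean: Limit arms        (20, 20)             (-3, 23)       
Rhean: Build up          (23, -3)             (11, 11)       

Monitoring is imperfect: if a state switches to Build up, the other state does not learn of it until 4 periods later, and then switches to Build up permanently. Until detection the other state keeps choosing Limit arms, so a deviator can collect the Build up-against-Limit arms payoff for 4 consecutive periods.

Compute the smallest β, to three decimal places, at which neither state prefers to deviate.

The best deviation is to choose Build up for all 4 undetected periods, earning 23 each, then 11 forever once detected.
Deviation value: 23(1−β^4)/(1−β) + 11β^4/(1−β); cooperation value: 20/(1−β).
IC: 20 ≥ 23(1−β^4) + 11β^4 = 23 − 12β^4.
So β^4 ≥ 3/12 = 1/4, giving β ≥ (1/4)^(1/4) ≈ 0.707.

0.707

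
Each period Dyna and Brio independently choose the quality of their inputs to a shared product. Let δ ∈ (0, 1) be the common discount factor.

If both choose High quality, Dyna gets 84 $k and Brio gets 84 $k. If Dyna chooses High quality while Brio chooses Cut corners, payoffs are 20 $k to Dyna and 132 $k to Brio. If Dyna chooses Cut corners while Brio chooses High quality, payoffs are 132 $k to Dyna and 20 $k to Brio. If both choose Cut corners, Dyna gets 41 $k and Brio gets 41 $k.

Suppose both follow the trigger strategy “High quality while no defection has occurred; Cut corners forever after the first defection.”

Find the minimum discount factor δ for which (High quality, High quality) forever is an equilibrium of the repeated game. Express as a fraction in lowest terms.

48/91

Cooperation forever yields 84 each period: 84/(1−δ).
Deviating yields 132 once, then 41 forever: 132 + 41δ/(1−δ).
No profitable deviation requires 84/(1−δ) ≥ 132 + 41δ/(1−δ).
Multiplying by (1−δ): 84 ≥ 132(1−δ) + 41δ = 132 − 91δ.
So 91δ ≥ 48, i.e. δ ≥ 48/91.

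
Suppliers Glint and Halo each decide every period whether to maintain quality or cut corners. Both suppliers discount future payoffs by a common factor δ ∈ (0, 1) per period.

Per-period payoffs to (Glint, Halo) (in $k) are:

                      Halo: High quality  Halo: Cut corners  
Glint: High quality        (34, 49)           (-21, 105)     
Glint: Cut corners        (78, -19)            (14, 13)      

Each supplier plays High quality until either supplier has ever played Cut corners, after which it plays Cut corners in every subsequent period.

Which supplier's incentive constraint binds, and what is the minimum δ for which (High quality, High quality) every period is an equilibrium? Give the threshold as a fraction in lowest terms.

Glint's threshold: (78−34)/(78−14) = 11/16.
Halo's threshold: (105−49)/(105−13) = 14/23.
11/16 > 14/23, so Glint binds and δ* = 11/16.

Glint; δ ≥ 11/16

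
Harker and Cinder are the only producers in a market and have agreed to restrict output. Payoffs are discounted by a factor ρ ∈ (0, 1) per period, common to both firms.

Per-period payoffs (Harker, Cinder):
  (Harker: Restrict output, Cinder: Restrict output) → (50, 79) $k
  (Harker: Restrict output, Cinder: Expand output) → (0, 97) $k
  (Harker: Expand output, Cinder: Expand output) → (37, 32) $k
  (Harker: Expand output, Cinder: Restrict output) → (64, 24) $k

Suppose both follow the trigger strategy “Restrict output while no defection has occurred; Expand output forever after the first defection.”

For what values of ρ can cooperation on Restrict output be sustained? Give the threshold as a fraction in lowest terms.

For Harker: deviation gain 64−50 = 14, per-period punishment loss 50−37 = 13. IC gives ρ ≥ 14/27.
For Cinder: gain 18, loss 47 per period, so ρ ≥ 18/65.
The tighter constraint is Harker's, so cooperation needs ρ ≥ 14/27.

14/27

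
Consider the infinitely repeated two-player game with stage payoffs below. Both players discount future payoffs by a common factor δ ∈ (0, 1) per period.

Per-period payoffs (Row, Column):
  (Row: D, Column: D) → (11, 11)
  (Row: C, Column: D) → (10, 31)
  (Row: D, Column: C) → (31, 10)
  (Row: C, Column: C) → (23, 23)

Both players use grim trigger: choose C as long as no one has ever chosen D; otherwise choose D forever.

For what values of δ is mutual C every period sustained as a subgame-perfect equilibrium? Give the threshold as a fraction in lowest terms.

2/5

23/(1−δ) ≥ 31 + 11δ/(1−δ)
23 ≥ 31 − 20δ
δ ≥ 8/20 = 2/5.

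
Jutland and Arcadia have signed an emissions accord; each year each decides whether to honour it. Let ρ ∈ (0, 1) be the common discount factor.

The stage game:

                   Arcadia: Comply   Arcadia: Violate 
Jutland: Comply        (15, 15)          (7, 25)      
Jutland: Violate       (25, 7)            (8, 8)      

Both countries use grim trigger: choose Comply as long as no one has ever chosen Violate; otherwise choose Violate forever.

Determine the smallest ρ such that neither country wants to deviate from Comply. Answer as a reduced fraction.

10/17

15/(1−ρ) ≥ 25 + 8ρ/(1−ρ)
15 ≥ 25 − 17ρ
ρ ≥ 10/17.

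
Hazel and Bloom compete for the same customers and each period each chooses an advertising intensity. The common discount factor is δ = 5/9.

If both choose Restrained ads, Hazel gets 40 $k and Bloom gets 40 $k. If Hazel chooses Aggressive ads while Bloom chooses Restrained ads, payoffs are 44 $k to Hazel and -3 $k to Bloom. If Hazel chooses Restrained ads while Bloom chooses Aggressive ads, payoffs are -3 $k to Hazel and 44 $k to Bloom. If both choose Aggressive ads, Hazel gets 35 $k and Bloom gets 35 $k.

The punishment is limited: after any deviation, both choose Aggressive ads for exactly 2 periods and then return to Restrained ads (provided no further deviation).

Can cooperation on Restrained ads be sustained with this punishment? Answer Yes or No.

IC: δ+…+δ^2 ≥ (44−40)/(40−35) = 4/5.
At δ = 5/9: partial sum = 0.8642 ≥ 0.8000. Cooperation sustainable.

Yes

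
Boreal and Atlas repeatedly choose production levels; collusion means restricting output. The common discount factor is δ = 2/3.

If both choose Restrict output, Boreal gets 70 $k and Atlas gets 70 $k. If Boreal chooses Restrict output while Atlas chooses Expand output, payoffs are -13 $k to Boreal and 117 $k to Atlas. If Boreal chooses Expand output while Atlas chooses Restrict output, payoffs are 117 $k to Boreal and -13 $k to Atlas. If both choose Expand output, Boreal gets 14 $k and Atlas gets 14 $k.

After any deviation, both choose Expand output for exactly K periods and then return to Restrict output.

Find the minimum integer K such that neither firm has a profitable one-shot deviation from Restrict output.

No profitable deviation requires (70−14)(δ+…+δ^K) ≥ 117−70, i.e. δ+…+δ^K ≥ 47/56 ≈ 0.8393.
With δ = 2/3, the partial sums are K=1: 0.6667, K=2: 1.1111.
K = 2 is the first length at which the sum reaches 0.8393.

2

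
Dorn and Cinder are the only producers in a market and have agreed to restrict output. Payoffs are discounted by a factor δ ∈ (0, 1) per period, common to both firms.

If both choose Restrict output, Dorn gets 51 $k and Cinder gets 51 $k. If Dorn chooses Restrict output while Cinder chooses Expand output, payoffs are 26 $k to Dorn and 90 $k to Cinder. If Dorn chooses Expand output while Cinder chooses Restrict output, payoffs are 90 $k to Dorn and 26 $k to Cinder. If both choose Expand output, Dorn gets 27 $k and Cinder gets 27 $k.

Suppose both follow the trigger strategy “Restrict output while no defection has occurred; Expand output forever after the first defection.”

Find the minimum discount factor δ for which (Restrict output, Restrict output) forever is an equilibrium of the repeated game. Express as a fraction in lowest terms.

13/21

51/(1−δ) ≥ 90 + 27δ/(1−δ)
51 ≥ 90 − 63δ
δ ≥ 39/63 = 13/21.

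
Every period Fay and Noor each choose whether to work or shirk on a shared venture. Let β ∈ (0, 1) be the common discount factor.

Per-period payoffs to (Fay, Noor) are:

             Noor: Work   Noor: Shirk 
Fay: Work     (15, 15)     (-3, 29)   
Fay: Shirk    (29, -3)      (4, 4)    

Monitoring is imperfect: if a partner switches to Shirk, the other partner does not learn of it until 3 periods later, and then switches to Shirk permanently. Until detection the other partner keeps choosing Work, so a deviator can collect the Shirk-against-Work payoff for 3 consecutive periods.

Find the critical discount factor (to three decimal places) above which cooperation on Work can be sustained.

The best deviation is to choose Shirk for all 3 undetected periods, earning 29 each, then 4 forever once detected.
Deviation value: 29(1−β^3)/(1−β) + 4β^3/(1−β); cooperation value: 15/(1−β).
IC: 15 ≥ 29(1−β^3) + 4β^3 = 29 − 25β^3.
So β^3 ≥ 14/25, giving β ≥ (14/25)^(1/3) ≈ 0.824.

0.824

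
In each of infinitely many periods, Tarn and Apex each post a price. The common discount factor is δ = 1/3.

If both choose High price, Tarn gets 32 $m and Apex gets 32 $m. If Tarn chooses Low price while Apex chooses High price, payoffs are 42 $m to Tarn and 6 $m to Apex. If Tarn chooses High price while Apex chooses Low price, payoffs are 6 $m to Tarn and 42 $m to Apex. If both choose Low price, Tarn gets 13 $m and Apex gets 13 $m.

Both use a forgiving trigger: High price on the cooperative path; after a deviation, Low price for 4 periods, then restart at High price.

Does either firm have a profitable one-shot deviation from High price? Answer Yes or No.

Yes

Comparing payoff streams over the 5 periods until play realigns: cooperate → 32(1+δ+…+δ^4); deviate → 42 + 13(δ+…+δ^4).
Cooperation is sustained iff (32−13)(δ+…+δ^4) ≥ 42−32.
δ+…+δ^4 = 1/3·(1−(1/3)^4)/(1−1/3) = 0.4938, and (42−32)/(32−13) = 0.5263.
0.4938 < 0.5263, so cooperation is not sustainable.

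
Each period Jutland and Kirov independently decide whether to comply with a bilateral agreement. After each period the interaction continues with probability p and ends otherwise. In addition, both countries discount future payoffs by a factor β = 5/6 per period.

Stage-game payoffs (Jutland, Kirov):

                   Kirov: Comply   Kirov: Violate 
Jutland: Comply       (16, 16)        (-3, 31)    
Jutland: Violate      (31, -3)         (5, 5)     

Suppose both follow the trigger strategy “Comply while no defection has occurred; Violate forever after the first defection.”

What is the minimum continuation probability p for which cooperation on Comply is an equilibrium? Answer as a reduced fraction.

With continuation probability p and discount β, the effective per-period discount factor is βp.
Grim-trigger IC: βp ≥ (31−16)/(31−5) = 15/26.
So p ≥ (15/26)/(5/6) = 9/13.

9/13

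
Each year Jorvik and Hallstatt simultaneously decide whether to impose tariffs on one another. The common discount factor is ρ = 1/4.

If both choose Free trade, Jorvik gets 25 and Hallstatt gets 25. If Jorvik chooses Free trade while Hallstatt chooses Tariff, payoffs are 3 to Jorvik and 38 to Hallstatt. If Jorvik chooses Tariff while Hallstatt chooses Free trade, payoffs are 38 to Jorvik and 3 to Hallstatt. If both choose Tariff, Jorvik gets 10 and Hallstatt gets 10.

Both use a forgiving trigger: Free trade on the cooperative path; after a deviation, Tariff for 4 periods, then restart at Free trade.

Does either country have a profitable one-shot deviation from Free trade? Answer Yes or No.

IC: ρ+…+ρ^4 ≥ (38−25)/(25−10) = 13/15.
At ρ = 1/4: partial sum = 0.3320 < 0.8667. Cooperation not sustainable.

Yes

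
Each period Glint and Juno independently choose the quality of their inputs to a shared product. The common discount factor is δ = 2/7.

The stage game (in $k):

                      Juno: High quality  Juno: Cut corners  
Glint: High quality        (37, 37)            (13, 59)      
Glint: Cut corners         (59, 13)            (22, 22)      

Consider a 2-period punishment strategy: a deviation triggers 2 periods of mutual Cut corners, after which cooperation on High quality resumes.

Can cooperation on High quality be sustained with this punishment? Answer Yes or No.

A one-shot deviation gives 59 now, then 22 for 2 periods, then back to 37.
Gain from deviating: (59−37) today; loss: (37−22) in each of the next 2 periods.
No-deviation condition: (37−22)(δ+…+δ^2) ≥ 59−37, i.e. δ+…+δ^2 ≥ 22/15.
At δ = 2/7: δ+…+δ^2 = 0.3673 < 1.4667.
So cooperation is not sustainable.

No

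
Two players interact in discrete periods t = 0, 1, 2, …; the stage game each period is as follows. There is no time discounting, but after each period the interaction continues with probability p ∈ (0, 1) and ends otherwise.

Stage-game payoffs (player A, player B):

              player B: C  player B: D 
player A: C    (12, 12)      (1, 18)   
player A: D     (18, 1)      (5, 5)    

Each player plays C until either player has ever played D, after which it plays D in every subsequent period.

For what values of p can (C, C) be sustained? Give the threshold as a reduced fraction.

Expected cooperation value is 12 + p·12 + p²·12 + … = 12/(1−p); deviation gives 18 + p·5/(1−p).
12 ≥ 18(1−p) + 5p ⇒ 13p ≥ 6 ⇒ p ≥ 6/13.

6/13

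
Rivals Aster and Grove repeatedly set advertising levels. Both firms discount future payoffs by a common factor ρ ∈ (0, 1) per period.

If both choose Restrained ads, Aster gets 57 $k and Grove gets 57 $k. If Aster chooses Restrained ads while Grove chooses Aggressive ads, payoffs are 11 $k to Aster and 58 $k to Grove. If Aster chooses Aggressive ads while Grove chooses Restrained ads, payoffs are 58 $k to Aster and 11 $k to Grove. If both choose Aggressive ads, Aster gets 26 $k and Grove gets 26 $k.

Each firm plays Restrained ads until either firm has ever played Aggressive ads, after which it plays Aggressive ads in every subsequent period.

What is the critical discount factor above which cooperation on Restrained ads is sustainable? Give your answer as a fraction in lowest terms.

Cooperation forever yields 57 each period: 57/(1−ρ).
Deviating yields 58 once, then 26 forever: 58 + 26ρ/(1−ρ).
No profitable deviation requires 57/(1−ρ) ≥ 58 + 26ρ/(1−ρ).
Multiplying by (1−ρ): 57 ≥ 58(1−ρ) + 26ρ = 58 − 32ρ.
So 32ρ ≥ 1, i.e. ρ ≥ 1/32.

1/32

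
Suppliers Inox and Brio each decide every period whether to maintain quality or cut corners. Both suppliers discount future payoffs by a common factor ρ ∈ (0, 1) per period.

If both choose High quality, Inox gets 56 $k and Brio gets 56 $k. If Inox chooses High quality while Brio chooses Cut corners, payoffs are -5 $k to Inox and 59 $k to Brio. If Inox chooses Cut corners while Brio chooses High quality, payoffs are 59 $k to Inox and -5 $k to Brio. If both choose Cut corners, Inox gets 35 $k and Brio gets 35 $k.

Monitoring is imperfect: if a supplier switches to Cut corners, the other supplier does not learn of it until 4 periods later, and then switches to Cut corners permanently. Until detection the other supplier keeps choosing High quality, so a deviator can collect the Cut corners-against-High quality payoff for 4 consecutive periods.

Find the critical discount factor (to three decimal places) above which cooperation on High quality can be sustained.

Deviating for the 4 undetected periods gains 59−56 = 3 per period over cooperation, then loses 56−35 = 21 per period forever once punishment starts.
Gain: 3(1 + ρ + … + ρ^3); loss: 21·ρ^4/(1−ρ).
No profitable deviation ⇔ 3(1−ρ^4) ≤ 21·ρ^4, i.e. ρ^4 ≥ 3/(3+21) = 1/8.
Hence ρ ≥ (1/8)^(1/4) ≈ 0.595.

0.595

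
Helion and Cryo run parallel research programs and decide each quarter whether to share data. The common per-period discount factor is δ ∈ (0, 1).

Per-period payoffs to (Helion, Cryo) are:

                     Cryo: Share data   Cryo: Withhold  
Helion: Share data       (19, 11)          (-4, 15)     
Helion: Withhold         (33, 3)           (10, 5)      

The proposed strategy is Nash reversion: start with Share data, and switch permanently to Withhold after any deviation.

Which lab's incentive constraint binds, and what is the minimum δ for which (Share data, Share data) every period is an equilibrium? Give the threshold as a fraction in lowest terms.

Helion: cooperation gives 19 each period; deviation gives 33 once then 10 forever.
  19/(1−δ) ≥ 33 + 10δ/(1−δ) ⇒ δ ≥ 14/23.
Cryo: cooperation gives 11 each period; deviation gives 15 once then 5 forever.
  δ ≥ 4/10 = 2/5.
Both must hold, so the binding constraint is Helion's: δ ≥ 14/23.

Helion; δ ≥ 14/23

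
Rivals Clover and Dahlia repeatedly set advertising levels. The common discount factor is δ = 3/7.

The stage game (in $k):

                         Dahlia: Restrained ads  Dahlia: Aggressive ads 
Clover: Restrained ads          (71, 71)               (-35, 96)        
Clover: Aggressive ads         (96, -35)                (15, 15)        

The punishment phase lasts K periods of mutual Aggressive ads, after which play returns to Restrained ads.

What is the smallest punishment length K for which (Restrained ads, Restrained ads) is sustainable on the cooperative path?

2

IC: δ(1−δ^K)/(1−δ) ≥ (96−71)/(71−15) = 25/56.
With δ = 3/7: need 1 − δ^K ≥ 25/56·(1−3/7)/(3/7), i.e. δ^K ≤ 0.4048.
Since (3/7)^1 = 0.4286 and (3/7)^2 = 0.1837, the smallest such K is 2.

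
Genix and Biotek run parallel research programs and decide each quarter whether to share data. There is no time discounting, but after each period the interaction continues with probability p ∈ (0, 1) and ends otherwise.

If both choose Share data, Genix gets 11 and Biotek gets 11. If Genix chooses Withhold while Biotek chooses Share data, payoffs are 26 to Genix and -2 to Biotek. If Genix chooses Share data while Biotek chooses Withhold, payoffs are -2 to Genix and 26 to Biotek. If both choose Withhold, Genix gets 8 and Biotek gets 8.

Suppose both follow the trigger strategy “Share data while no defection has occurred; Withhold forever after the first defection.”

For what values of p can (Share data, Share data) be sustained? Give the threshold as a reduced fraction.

With no time discounting, the continuation probability p plays the role of the discount factor.
Grim-trigger IC: 11/(1−p) ≥ 26 + 8p/(1−p) ⇒ p ≥ (26−11)/(26−8) = 5/6.

5/6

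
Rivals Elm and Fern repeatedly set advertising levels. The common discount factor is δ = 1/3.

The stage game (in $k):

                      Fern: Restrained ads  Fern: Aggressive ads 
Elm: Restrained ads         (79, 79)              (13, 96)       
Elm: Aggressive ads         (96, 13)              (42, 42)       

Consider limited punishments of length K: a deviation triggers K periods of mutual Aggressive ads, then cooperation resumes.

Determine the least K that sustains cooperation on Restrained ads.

3

Need Σ_{k=1}^{K} δ^k ≥ (96−79)/(79−42) = 0.4595 at δ = 1/3.
At K = 2 the sum is 0.4444 < 0.4595; at K = 3 it is 0.4815 ≥ 0.4595.
So the minimum punishment length is K = 3.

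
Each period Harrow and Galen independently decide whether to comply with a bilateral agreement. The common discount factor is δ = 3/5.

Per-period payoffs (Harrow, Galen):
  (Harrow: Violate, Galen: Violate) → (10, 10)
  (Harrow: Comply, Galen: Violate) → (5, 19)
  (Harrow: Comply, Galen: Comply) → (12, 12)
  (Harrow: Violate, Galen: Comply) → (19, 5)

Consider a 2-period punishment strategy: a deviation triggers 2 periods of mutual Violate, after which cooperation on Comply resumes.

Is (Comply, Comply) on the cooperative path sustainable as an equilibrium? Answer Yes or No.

No

A one-shot deviation gives 19 now, then 10 for 2 periods, then back to 12.
Gain from deviating: (19−12) today; loss: (12−10) in each of the next 2 periods.
No-deviation condition: (12−10)(δ+…+δ^2) ≥ 19−12, i.e. δ+…+δ^2 ≥ 7/2.
At δ = 3/5: δ+…+δ^2 = 0.9600 < 3.5000.
So cooperation is not sustainable.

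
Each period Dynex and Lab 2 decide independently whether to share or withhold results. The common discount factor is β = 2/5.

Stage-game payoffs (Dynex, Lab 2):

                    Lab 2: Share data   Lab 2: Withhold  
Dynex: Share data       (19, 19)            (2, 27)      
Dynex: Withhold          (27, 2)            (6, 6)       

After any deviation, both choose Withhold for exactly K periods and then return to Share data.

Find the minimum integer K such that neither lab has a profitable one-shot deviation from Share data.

IC: β(1−β^K)/(1−β) ≥ (27−19)/(19−6) = 8/13.
With β = 2/5: need 1 − β^K ≥ 8/13·(1−2/5)/(2/5), i.e. β^K ≤ 0.0769.
Since (2/5)^2 = 0.1600 and (2/5)^3 = 0.0640, the smallest such K is 3.

3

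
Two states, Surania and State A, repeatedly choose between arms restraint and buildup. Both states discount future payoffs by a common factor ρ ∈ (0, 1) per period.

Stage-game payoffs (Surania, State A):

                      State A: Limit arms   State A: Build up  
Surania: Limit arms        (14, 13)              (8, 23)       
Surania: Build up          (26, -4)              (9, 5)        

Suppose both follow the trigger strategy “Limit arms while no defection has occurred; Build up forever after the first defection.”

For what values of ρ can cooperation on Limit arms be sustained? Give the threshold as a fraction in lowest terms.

Surania's threshold: (26−14)/(26−9) = 12/17.
State A's threshold: (23−13)/(23−5) = 5/9.
12/17 > 5/9, so Surania binds and ρ* = 12/17.

12/17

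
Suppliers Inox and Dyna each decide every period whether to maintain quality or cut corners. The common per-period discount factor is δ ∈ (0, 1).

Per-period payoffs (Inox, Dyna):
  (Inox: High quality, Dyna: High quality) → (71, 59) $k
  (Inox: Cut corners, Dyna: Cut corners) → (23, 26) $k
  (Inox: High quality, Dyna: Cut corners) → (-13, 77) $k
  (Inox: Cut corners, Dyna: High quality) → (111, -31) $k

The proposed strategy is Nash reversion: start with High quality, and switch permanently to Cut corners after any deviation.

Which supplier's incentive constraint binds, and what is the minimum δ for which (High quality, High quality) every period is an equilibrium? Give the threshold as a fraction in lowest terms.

Inox; δ ≥ 5/11

Inox: cooperation gives 71 each period; deviation gives 111 once then 23 forever.
  71/(1−δ) ≥ 111 + 23δ/(1−δ) ⇒ δ ≥ 40/88 = 5/11.
Dyna: cooperation gives 59 each period; deviation gives 77 once then 26 forever.
  δ ≥ 18/51 = 6/17.
Both must hold, so the binding constraint is Inox's: δ ≥ 5/11.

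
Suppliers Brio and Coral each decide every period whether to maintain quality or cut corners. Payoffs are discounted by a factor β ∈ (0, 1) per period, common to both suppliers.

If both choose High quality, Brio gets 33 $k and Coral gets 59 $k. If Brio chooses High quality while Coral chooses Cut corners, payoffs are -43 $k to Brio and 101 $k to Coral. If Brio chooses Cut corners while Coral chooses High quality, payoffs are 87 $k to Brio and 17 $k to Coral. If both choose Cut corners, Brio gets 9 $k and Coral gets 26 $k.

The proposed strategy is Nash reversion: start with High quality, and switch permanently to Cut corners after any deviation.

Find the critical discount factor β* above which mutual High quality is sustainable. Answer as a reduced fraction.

9/13

Brio: cooperation gives 33 each period; deviation gives 87 once then 9 forever.
  33/(1−β) ≥ 87 + 9β/(1−β) ⇒ β ≥ 54/78 = 9/13.
Coral: cooperation gives 59 each period; deviation gives 101 once then 26 forever.
  β ≥ 42/75 = 14/25.
Both must hold, so the binding constraint is Brio's: β ≥ 9/13.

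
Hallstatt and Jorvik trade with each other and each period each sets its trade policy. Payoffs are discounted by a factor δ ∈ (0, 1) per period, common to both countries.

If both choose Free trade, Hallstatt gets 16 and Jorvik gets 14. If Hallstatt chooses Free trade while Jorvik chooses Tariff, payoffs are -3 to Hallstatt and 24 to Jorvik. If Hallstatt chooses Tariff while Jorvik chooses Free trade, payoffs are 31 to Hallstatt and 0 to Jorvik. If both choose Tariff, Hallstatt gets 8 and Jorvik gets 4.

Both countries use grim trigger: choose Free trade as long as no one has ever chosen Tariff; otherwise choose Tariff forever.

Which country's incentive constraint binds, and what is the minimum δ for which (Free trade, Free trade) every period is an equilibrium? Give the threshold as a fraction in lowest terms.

Hallstatt; δ ≥ 15/23

For Hallstatt: deviation gain 31−16 = 15, per-period punishment loss 16−8 = 8. IC gives δ ≥ 15/23.
For Jorvik: gain 10, loss 10 per period, so δ ≥ 10/20 = 1/2.
The tighter constraint is Hallstatt's, so cooperation needs δ ≥ 15/23.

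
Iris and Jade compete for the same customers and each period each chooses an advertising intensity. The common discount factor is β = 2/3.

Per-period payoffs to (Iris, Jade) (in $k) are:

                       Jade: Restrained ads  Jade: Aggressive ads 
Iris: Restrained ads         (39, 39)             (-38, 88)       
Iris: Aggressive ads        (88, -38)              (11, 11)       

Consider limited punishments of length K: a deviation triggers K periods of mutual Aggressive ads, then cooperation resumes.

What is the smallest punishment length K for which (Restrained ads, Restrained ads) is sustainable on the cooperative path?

6

No profitable deviation requires (39−11)(β+…+β^K) ≥ 88−39, i.e. β+…+β^K ≥ 7/4 ≈ 1.7500.
With β = 2/3, the partial sums are K=1: 0.6667, K=2: 1.1111, K=3: 1.4074, K=4: 1.6049, K=5: 1.7366, K=6: 1.8244.
K = 6 is the first length at which the sum reaches 1.7500.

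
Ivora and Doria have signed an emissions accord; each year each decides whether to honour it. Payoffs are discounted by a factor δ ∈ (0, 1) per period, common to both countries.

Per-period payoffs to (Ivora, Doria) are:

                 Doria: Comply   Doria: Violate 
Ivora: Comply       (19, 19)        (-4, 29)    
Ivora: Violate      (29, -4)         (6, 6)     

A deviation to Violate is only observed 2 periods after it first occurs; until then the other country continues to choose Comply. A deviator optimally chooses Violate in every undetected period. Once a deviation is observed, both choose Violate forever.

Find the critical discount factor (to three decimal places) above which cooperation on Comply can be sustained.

The best deviation is to choose Violate for all 2 undetected periods, earning 29 each, then 6 forever once detected.
Deviation value: 29(1−δ^2)/(1−δ) + 6δ^2/(1−δ); cooperation value: 19/(1−δ).
IC: 19 ≥ 29(1−δ^2) + 6δ^2 = 29 − 23δ^2.
So δ^2 ≥ 10/23, giving δ ≥ (10/23)^(1/2) ≈ 0.659.

0.659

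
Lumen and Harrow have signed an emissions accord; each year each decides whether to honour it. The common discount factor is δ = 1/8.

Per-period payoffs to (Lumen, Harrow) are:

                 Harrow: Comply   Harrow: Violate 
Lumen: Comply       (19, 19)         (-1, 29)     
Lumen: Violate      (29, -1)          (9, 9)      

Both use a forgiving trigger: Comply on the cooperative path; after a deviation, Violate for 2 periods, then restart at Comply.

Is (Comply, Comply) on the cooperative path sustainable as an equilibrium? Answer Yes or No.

A one-shot deviation gives 29 now, then 9 for 2 periods, then back to 19.
Gain from deviating: (29−19) today; loss: (19−9) in each of the next 2 periods.
No-deviation condition: (19−9)(δ+…+δ^2) ≥ 29−19, i.e. δ+…+δ^2 ≥ 1.
At δ = 1/8: δ+…+δ^2 = 0.1406 < 1.0000.
So cooperation is not sustainable.

No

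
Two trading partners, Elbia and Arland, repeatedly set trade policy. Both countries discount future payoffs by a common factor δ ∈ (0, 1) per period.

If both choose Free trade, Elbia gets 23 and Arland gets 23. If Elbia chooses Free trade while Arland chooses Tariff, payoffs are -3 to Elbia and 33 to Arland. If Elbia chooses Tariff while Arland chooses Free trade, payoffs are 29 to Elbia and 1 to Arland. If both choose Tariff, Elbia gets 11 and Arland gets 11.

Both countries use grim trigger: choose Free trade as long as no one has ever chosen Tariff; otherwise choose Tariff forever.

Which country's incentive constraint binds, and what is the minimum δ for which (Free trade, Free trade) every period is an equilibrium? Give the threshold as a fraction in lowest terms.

Arland; δ ≥ 5/11

For Elbia: deviation gain 29−23 = 6, per-period punishment loss 23−11 = 12. IC gives δ ≥ 6/18 = 1/3.
For Arland: gain 10, loss 12 per period, so δ ≥ 10/22 = 5/11.
The tighter constraint is Arland's, so cooperation needs δ ≥ 5/11.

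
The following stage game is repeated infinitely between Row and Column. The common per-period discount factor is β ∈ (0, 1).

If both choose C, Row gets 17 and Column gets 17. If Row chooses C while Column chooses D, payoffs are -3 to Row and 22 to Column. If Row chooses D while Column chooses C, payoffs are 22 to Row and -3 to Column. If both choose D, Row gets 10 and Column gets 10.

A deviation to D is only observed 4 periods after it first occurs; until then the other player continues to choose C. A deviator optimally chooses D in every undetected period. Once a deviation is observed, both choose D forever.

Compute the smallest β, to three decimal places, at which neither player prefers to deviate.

0.803

Deviating for the 4 undetected periods gains 22−17 = 5 per period over cooperation, then loses 17−10 = 7 per period forever once punishment starts.
Gain: 5(1 + β + … + β^3); loss: 7·β^4/(1−β).
No profitable deviation ⇔ 5(1−β^4) ≤ 7·β^4, i.e. β^4 ≥ 5/(5+7) = 5/12.
Hence β ≥ (5/12)^(1/4) ≈ 0.803.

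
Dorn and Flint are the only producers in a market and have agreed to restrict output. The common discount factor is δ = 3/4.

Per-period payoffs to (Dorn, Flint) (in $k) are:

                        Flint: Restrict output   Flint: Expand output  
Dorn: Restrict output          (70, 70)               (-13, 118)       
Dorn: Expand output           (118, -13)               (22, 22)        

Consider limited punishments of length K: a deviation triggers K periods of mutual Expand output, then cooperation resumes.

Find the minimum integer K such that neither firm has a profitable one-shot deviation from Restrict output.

2

IC: δ(1−δ^K)/(1−δ) ≥ (118−70)/(70−22) = 1.
With δ = 3/4: need 1 − δ^K ≥ 1·(1−3/4)/(3/4), i.e. δ^K ≤ 0.6667.
Since (3/4)^1 = 0.7500 and (3/4)^2 = 0.5625, the smallest such K is 2.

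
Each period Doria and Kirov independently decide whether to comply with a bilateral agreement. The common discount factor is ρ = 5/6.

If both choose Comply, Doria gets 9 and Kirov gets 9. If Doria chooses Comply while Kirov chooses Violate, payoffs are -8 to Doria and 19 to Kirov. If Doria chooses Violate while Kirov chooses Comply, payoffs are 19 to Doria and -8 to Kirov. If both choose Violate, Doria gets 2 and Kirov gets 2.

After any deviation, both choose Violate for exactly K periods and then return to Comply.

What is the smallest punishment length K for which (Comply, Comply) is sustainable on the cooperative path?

2

Need Σ_{k=1}^{K} ρ^k ≥ (19−9)/(9−2) = 1.4286 at ρ = 5/6.
At K = 1 the sum is 0.8333 < 1.4286; at K = 2 it is 1.5278 ≥ 1.4286.
So the minimum punishment length is K = 2.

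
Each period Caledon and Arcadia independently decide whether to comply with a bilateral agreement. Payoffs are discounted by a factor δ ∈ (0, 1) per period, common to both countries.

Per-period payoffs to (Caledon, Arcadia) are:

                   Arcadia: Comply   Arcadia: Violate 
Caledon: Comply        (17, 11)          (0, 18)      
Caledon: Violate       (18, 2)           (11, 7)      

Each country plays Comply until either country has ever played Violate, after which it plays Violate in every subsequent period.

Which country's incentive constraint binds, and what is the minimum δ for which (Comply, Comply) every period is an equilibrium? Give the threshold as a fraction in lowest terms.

Arcadia; δ ≥ 7/11

Caledon: cooperation gives 17 each period; deviation gives 18 once then 11 forever.
  17/(1−δ) ≥ 18 + 11δ/(1−δ) ⇒ δ ≥ 1/7.
Arcadia: cooperation gives 11 each period; deviation gives 18 once then 7 forever.
  δ ≥ 7/11.
Both must hold, so the binding constraint is Arcadia's: δ ≥ 7/11.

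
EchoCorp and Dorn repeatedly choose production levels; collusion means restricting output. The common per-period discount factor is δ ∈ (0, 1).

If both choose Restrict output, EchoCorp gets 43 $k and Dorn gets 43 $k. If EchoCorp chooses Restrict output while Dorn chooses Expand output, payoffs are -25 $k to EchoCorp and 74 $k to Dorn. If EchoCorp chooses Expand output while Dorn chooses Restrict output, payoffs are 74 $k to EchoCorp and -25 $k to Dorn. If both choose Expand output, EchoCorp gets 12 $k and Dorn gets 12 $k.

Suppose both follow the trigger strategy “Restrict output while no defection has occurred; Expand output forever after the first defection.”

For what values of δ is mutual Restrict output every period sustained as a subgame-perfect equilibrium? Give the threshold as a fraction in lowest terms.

1/2

Cooperation forever yields 43 each period: 43/(1−δ).
Deviating yields 74 once, then 12 forever: 74 + 12δ/(1−δ).
No profitable deviation requires 43/(1−δ) ≥ 74 + 12δ/(1−δ).
Multiplying by (1−δ): 43 ≥ 74(1−δ) + 12δ = 74 − 62δ.
So 62δ ≥ 31, i.e. δ ≥ 31/62 = 1/2.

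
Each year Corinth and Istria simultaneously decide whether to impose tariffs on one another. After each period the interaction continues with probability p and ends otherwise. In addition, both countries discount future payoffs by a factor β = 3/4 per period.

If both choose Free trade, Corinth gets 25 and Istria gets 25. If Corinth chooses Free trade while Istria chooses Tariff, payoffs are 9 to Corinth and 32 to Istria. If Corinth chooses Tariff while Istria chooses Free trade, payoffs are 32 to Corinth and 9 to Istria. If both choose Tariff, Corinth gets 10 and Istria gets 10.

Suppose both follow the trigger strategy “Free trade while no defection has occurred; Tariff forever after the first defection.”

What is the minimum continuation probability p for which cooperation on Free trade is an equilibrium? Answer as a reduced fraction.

14/33

Expected continuation weight on next period's payoff is β·p = 3/4·p, which plays the role of the discount factor.
Cooperation requires 3/4·p ≥ (32−25)/(32−10) = 7/22, hence p ≥ 14/33.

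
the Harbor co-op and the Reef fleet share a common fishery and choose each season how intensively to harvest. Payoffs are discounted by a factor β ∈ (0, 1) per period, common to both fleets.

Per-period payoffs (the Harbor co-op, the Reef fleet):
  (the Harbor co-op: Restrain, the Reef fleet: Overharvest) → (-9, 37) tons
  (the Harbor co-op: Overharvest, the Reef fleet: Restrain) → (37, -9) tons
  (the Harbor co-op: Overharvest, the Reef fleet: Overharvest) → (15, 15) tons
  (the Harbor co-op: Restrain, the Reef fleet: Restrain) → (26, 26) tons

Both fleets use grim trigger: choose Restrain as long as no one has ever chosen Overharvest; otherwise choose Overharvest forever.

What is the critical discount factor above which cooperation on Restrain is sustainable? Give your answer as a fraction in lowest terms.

1/2

One-period gain from deviating is 37 − 26 = 11. The loss is 26 − 15 = 11 in every subsequent period, with present value 11·β/(1−β).
Deviation is unprofitable when 11·β/(1−β) ≥ 11, i.e. β/(1−β) ≥ 1.
Equivalently β ≥ 11/(11+11) = 1/2.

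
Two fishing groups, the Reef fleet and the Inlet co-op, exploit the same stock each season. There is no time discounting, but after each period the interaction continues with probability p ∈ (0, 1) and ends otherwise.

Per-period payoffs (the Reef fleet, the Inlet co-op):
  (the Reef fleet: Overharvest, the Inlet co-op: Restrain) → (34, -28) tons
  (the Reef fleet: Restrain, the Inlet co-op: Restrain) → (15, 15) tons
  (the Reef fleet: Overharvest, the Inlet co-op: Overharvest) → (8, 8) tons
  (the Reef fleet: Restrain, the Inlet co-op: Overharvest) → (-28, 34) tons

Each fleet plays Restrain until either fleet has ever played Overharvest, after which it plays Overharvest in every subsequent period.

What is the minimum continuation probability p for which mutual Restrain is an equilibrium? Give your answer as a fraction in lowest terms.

19/26

With no time discounting, the continuation probability p plays the role of the discount factor.
Grim-trigger IC: 15/(1−p) ≥ 34 + 8p/(1−p) ⇒ p ≥ (34−15)/(34−8) = 19/26.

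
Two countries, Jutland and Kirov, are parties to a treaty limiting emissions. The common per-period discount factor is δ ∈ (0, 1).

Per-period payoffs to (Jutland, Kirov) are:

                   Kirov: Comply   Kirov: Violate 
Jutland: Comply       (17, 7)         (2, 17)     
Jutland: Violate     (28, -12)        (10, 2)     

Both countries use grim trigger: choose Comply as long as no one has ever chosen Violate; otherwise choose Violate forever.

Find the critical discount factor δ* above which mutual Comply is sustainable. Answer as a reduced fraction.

2/3

For Jutland: deviation gain 28−17 = 11, per-period punishment loss 17−10 = 7. IC gives δ ≥ 11/18.
For Kirov: gain 10, loss 5 per period, so δ ≥ 10/15 = 2/3.
The tighter constraint is Kirov's, so cooperation needs δ ≥ 2/3.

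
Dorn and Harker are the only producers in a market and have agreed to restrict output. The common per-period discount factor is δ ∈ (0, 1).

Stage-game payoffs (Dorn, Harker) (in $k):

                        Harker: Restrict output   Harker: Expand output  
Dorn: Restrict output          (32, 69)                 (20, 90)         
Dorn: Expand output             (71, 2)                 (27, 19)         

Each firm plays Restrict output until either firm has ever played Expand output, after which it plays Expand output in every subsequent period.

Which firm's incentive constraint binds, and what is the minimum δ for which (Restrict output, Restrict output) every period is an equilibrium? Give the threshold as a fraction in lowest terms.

Dorn's threshold: (71−32)/(71−27) = 39/44.
Harker's threshold: (90−69)/(90−19) = 21/71.
39/44 > 21/71, so Dorn binds and δ* = 39/44.

Dorn; δ ≥ 39/44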